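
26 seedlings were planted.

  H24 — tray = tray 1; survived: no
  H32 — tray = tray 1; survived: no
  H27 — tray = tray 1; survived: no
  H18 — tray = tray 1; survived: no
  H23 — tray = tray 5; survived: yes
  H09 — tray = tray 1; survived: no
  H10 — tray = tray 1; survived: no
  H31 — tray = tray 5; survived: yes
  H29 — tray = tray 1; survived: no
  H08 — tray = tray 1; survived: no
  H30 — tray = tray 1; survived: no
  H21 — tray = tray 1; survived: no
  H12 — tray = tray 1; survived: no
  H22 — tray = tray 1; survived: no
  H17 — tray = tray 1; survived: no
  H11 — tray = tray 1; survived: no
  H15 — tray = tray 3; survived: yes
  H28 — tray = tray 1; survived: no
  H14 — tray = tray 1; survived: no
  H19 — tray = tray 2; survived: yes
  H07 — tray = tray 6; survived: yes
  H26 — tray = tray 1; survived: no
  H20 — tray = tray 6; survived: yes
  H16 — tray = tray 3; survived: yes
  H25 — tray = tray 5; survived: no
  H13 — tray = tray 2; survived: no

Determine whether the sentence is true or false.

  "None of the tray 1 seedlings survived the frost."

True

The determiner here denotes the relation: A ∩ B = ∅ (|A ∩ B| = 0).
|A| = 17, |A ∩ B| = 0, |A ∖ B| = 17.
So the statement is true.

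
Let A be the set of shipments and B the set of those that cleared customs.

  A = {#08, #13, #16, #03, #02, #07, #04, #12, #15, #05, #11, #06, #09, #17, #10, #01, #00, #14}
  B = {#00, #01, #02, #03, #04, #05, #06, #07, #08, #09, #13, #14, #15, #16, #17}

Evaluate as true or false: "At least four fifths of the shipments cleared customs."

True

Truth condition: |A ∩ B| / |A| ≥ 4/5.
|A| = 18, |A ∩ B| = 15, |A ∖ B| = 3.
|A ∩ B|/|A| = 15/18, so the statement is true.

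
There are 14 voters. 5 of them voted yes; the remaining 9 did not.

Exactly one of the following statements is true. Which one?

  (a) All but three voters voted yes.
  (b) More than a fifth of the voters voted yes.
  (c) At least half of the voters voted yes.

(b)

|A| = 14, |A ∩ B| = 5, |A ∖ B| = 9.
(a) requires |A ∖ B| = 3: false.
(b) requires |A ∩ B| / |A| > 1/5: true.
(c) requires |A ∩ B| ≥ |A ∖ B|: false.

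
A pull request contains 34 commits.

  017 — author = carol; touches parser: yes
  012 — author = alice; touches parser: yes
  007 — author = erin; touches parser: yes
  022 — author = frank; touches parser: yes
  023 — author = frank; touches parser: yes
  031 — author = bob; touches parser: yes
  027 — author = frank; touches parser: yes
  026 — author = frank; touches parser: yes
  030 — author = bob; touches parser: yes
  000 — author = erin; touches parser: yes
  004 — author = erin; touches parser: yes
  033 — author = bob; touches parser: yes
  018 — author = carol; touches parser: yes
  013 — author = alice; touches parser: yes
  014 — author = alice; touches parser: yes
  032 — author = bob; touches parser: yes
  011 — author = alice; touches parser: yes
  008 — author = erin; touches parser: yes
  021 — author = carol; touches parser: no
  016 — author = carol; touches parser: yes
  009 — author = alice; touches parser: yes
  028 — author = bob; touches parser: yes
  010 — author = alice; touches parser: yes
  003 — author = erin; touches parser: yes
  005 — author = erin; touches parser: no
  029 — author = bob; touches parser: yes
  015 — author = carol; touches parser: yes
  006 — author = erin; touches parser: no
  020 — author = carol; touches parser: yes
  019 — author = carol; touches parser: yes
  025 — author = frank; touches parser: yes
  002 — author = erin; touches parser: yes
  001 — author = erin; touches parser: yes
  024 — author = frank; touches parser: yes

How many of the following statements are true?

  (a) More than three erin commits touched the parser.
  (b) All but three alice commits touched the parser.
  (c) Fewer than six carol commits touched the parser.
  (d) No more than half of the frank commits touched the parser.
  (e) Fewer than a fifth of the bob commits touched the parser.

1

(a) erin: |A| = 9, |A ∩ B| = 7; needs |A ∩ B| > 3 — true.
(b) alice: |A| = 6, |A ∩ B| = 6; needs |A ∖ B| = 3 — false.
(c) carol: |A| = 7, |A ∩ B| = 6; needs |A ∩ B| < 6 — false.
(d) frank: |A| = 6, |A ∩ B| = 6; needs |A ∩ B| ≤ |A ∖ B| — false.
(e) bob: |A| = 6, |A ∩ B| = 6; needs |A ∩ B| / |A| < 1/5 — false.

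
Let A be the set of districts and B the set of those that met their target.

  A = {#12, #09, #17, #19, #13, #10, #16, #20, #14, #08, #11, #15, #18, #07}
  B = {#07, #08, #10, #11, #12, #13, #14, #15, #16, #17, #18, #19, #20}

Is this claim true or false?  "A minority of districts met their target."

'A minority of districts met their target' holds iff |A ∩ B| < |A ∖ B|.
A (the restrictor) = {#12, #09, #17, #19, #13, #10, #16, #20, #14, #08, #11, #15, #18, #07}, |A| = 14.
A ∩ B = {#12, #17, #19, #13, #10, #16, #20, #14, #08, #11, #15, #18, #07}, so |A ∩ B| = 13.
A ∖ B = {#09}, so |A ∖ B| = 1.
13 > 1, so the statement is false.

False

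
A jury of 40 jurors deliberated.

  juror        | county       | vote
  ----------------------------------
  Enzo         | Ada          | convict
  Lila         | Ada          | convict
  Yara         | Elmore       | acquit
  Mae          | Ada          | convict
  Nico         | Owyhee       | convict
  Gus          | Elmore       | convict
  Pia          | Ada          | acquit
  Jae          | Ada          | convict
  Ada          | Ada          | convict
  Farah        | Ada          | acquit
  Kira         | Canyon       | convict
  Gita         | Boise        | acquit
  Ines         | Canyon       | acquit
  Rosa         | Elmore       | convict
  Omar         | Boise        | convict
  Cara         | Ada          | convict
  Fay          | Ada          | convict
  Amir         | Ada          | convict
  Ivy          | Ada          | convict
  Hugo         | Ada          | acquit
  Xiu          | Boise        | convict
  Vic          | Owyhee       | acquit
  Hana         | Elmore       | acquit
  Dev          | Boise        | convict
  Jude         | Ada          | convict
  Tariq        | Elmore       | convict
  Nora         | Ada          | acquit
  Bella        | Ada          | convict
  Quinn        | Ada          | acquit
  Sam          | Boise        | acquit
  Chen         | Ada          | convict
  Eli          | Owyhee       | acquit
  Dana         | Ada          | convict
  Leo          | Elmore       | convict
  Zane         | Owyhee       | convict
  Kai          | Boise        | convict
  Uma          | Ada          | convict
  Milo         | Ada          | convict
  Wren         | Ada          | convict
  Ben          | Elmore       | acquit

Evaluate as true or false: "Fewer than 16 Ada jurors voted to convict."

The determiner here denotes the relation: |A ∩ B| < 16.
|A| = 21, |A ∩ B| = 16, |A ∖ B| = 5.
|A ∩ B| = 16, so the statement is false.

False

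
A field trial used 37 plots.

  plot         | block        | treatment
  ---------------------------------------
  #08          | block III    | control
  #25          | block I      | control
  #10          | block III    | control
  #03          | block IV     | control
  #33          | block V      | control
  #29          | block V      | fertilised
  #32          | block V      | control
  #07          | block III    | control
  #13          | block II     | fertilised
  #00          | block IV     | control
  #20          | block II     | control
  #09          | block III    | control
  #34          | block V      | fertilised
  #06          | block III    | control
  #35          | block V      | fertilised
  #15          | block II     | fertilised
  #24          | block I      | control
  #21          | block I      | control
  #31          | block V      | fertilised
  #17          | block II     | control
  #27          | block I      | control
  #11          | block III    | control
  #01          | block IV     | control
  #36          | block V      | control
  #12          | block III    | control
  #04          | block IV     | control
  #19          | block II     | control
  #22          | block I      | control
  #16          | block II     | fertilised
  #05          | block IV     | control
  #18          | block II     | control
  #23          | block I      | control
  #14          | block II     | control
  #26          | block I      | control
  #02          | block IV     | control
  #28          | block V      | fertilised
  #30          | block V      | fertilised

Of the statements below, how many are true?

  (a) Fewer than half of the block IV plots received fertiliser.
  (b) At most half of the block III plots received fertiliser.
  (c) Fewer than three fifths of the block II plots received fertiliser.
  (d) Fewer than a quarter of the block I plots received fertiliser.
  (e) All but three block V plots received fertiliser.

5

(a) block IV: |A| = 6, |A ∩ B| = 0; needs |A ∩ B| < |A ∖ B| — true.
(b) block III: |A| = 7, |A ∩ B| = 0; needs |A ∩ B| ≤ |A ∖ B| — true.
(c) block II: |A| = 8, |A ∩ B| = 3; needs |A ∩ B| / |A| < 3/5 — true.
(d) block I: |A| = 7, |A ∩ B| = 0; needs |A ∩ B| / |A| < 1/4 — true.
(e) block V: |A| = 9, |A ∩ B| = 6; needs |A ∖ B| = 3 — true.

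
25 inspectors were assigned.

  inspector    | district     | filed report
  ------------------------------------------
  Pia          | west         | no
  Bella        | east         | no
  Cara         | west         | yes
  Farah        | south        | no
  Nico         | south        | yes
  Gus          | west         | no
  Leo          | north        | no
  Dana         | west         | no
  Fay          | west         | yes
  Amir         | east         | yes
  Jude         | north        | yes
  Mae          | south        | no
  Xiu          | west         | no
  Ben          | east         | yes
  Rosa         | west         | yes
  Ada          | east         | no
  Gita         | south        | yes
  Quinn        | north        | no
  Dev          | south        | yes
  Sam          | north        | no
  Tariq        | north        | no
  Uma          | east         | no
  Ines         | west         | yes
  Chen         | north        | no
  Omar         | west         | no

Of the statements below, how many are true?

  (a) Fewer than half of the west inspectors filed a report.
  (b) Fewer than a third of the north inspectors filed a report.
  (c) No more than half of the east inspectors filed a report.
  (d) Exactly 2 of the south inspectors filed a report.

3

(a) west: |A| = 9, |A ∩ B| = 4; needs |A ∩ B| < |A ∖ B| — true.
(b) north: |A| = 6, |A ∩ B| = 1; needs |A ∩ B| / |A| < 1/3 — true.
(c) east: |A| = 5, |A ∩ B| = 2; needs |A ∩ B| ≤ |A ∖ B| — true.
(d) south: |A| = 5, |A ∩ B| = 3; needs |A ∩ B| = 2 — false.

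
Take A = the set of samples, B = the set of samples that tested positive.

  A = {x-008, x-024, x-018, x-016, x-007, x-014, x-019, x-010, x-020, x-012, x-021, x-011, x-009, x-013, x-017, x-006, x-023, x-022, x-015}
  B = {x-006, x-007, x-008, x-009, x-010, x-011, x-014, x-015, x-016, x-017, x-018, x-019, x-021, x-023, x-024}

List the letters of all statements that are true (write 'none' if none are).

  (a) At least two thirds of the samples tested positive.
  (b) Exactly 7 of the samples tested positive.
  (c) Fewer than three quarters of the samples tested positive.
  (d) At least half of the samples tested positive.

(a), (d)

|A| = 19, |A ∩ B| = 15, |A ∖ B| = 4.
(a) |A ∩ B| / |A| ≥ 2/3: holds.
(b) |A ∩ B| = 7: fails.
(c) |A ∩ B| / |A| < 3/4: fails.
(d) |A ∩ B| ≥ |A ∖ B|: holds.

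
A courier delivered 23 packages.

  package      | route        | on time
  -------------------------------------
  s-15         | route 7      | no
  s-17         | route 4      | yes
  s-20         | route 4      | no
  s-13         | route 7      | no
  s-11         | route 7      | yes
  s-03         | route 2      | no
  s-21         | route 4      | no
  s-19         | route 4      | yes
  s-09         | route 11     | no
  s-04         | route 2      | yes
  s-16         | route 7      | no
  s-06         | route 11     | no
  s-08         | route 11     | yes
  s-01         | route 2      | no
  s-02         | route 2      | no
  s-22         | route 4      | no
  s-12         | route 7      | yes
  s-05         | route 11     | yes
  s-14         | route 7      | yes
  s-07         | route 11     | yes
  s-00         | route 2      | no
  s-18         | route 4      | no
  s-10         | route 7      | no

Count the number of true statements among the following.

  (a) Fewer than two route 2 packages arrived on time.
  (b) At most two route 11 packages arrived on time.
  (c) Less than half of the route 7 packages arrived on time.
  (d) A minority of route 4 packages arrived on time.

(a) route 2: |A| = 5, |A ∩ B| = 1; needs |A ∩ B| < 2 — true.
(b) route 11: |A| = 5, |A ∩ B| = 3; needs |A ∩ B| ≤ 2 — false.
(c) route 7: |A| = 7, |A ∩ B| = 3; needs |A ∩ B| < |A ∖ B| — true.
(d) route 4: |A| = 6, |A ∩ B| = 2; needs |A ∩ B| < |A ∖ B| — true.

3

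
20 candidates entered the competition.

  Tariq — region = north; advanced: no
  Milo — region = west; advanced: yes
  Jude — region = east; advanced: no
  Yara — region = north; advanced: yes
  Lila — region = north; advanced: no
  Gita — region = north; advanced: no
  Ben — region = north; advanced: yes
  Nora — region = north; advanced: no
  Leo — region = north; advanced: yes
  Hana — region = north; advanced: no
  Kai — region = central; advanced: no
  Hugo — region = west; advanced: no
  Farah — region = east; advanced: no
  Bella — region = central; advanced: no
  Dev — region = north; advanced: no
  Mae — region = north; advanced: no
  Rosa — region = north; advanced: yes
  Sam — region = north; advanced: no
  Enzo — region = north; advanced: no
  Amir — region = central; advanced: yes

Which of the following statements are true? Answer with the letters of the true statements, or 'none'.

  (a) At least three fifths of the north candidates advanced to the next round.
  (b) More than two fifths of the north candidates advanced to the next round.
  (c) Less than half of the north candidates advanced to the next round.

(c)

|A| = 13, |A ∩ B| = 4, |A ∖ B| = 9.
(a) |A ∩ B| / |A| ≥ 3/5: fails.
(b) |A ∩ B| / |A| > 2/5: fails.
(c) |A ∩ B| < |A ∖ B|: holds.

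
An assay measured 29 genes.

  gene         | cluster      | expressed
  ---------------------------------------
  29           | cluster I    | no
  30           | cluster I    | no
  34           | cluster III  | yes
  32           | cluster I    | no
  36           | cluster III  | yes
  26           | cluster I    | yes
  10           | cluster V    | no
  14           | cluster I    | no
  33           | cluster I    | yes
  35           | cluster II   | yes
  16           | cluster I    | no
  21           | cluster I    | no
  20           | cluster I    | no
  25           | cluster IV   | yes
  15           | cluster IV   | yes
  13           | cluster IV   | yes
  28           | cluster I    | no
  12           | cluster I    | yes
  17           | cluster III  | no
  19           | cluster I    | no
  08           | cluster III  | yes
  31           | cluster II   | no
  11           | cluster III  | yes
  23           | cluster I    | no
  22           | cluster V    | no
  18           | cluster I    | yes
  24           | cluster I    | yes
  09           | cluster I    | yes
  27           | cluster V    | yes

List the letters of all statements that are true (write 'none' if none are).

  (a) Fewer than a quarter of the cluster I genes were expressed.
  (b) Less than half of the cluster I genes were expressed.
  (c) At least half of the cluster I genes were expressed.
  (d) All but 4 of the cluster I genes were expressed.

|A| = 16, |A ∩ B| = 6, |A ∖ B| = 10.
(a) |A ∩ B| / |A| < 1/4: fails.
(b) |A ∩ B| < |A ∖ B|: holds.
(c) |A ∩ B| ≥ |A ∖ B|: fails.
(d) |A ∖ B| = 4: fails.

(b)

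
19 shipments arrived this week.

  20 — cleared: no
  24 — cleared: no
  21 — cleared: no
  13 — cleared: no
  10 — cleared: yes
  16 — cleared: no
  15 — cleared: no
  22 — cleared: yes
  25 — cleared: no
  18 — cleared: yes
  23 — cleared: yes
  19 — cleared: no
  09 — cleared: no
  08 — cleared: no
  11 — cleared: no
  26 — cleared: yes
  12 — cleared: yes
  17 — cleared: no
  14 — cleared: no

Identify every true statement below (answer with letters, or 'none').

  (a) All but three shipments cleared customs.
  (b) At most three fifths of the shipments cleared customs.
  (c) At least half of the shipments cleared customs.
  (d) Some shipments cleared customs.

(b), (d)

|A| = 19, |A ∩ B| = 6, |A ∖ B| = 13.
(a) |A ∖ B| = 3: fails.
(b) |A ∩ B| / |A| ≤ 3/5: holds.
(c) |A ∩ B| ≥ |A ∖ B|: fails.
(d) A ∩ B ≠ ∅ (|A ∩ B| ≥ 1): holds.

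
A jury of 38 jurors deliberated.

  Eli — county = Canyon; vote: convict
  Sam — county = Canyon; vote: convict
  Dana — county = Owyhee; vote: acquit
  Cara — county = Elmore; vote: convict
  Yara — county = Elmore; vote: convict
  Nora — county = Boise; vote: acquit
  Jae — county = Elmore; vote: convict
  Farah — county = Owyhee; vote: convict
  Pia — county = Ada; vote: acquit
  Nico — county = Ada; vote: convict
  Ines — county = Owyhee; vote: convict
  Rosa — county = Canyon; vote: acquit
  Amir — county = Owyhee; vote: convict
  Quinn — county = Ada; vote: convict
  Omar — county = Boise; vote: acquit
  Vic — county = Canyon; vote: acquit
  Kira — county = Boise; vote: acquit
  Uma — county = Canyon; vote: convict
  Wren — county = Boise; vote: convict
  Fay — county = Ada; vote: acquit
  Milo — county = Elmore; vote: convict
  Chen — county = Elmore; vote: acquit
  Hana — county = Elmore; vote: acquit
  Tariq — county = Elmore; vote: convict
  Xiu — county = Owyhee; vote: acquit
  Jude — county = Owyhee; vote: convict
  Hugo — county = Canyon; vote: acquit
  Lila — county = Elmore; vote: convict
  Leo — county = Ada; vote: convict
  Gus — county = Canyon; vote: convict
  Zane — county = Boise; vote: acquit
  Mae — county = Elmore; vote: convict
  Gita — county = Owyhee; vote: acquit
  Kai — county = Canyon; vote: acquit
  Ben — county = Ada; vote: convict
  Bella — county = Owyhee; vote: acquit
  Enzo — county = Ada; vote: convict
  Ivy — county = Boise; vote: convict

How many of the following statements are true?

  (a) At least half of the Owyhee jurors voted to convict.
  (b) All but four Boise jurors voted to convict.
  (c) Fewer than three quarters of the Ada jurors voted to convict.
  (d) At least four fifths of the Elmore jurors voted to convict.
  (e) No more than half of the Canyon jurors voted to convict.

(a) Owyhee: |A| = 8, |A ∩ B| = 4; needs |A ∩ B| ≥ |A ∖ B| — true.
(b) Boise: |A| = 6, |A ∩ B| = 2; needs |A ∖ B| = 4 — true.
(c) Ada: |A| = 7, |A ∩ B| = 5; needs |A ∩ B| / |A| < 3/4 — true.
(d) Elmore: |A| = 9, |A ∩ B| = 7; needs |A ∩ B| / |A| ≥ 4/5 — false.
(e) Canyon: |A| = 8, |A ∩ B| = 4; needs |A ∩ B| ≤ |A ∖ B| — true.

4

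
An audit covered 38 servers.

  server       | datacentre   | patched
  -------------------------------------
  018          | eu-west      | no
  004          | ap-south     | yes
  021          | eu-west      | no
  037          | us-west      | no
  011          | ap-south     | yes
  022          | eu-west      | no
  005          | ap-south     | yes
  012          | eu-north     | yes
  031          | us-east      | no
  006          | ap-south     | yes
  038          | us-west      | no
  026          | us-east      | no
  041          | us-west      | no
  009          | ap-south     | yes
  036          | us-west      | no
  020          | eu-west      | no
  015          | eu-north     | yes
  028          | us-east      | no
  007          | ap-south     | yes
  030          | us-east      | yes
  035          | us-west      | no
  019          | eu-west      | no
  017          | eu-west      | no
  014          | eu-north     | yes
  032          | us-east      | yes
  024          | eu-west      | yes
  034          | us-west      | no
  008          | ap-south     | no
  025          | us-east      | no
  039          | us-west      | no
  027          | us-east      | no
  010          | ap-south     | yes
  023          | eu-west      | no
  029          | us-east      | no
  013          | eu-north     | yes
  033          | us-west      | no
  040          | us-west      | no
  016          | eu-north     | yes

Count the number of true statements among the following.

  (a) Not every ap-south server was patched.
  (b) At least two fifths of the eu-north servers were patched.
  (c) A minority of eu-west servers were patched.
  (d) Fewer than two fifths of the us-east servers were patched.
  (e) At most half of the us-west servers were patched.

(a) ap-south: |A| = 8, |A ∩ B| = 7; needs A ⊄ B (|A ∖ B| ≥ 1) — true.
(b) eu-north: |A| = 5, |A ∩ B| = 5; needs |A ∩ B| / |A| ≥ 2/5 — true.
(c) eu-west: |A| = 8, |A ∩ B| = 1; needs |A ∩ B| < |A ∖ B| — true.
(d) us-east: |A| = 8, |A ∩ B| = 2; needs |A ∩ B| / |A| < 2/5 — true.
(e) us-west: |A| = 9, |A ∩ B| = 0; needs |A ∩ B| ≤ |A ∖ B| — true.

5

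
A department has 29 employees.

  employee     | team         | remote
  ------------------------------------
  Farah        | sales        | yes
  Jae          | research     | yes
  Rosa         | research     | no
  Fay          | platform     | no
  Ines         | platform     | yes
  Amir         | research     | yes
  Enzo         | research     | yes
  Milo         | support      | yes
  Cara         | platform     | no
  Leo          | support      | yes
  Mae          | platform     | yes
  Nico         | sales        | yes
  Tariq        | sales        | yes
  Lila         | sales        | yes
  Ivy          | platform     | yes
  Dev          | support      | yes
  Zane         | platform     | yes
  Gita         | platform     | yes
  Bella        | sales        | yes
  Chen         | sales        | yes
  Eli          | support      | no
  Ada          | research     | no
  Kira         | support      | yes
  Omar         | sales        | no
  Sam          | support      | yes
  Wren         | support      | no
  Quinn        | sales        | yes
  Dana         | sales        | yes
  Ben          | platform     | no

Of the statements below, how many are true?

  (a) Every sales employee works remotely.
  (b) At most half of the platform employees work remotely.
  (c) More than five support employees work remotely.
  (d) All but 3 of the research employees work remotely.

(a) sales: |A| = 9, |A ∩ B| = 8; needs A ⊆ B, i.e. every element of A is in B (|A ∖ B| = 0) — false.
(b) platform: |A| = 8, |A ∩ B| = 5; needs |A ∩ B| ≤ |A ∖ B| — false.
(c) support: |A| = 7, |A ∩ B| = 5; needs |A ∩ B| > 5 — false.
(d) research: |A| = 5, |A ∩ B| = 3; needs |A ∖ B| = 3 — false.

0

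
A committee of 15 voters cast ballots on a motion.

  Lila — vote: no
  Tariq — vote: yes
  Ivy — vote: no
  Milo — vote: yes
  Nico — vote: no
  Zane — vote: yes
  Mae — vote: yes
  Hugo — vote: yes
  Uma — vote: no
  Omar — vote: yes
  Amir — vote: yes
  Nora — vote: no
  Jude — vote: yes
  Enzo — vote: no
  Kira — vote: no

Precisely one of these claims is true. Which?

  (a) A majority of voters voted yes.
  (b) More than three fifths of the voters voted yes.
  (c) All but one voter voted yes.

|A| = 15, |A ∩ B| = 8, |A ∖ B| = 7.
(a) requires |A ∩ B| > |A ∖ B|: true.
(b) requires |A ∩ B| / |A| > 3/5: false.
(c) requires |A ∖ B| = 1: false.

(a)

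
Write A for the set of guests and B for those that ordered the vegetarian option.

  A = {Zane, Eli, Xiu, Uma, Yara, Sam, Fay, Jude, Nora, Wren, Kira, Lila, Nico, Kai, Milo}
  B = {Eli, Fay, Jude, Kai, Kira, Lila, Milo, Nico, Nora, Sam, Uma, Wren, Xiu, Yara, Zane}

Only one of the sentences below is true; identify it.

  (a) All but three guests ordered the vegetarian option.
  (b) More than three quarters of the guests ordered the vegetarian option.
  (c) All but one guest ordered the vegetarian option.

(b)

|A| = 15, |A ∩ B| = 15, |A ∖ B| = 0.
(a) requires |A ∖ B| = 3: false.
(b) requires |A ∩ B| / |A| > 3/4: true.
(c) requires |A ∖ B| = 1: false.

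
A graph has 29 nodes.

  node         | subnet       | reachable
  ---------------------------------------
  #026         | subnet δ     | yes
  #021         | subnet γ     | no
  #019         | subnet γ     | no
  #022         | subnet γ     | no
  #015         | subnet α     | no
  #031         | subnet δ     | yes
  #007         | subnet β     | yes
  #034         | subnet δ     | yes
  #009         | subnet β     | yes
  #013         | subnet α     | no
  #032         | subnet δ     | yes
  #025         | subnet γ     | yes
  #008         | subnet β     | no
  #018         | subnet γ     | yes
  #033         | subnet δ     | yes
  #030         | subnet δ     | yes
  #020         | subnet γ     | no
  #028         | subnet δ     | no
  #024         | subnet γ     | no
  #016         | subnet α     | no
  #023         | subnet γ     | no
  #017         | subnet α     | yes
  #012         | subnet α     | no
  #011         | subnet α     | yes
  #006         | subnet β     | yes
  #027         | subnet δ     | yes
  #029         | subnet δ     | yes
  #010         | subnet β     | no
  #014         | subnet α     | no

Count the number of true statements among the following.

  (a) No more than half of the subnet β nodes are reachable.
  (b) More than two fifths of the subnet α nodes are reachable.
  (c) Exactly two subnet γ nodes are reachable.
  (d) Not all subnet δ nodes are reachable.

(a) subnet β: |A| = 5, |A ∩ B| = 3; needs |A ∩ B| ≤ |A ∖ B| — false.
(b) subnet α: |A| = 7, |A ∩ B| = 2; needs |A ∩ B| / |A| > 2/5 — false.
(c) subnet γ: |A| = 8, |A ∩ B| = 2; needs |A ∩ B| = 2 — true.
(d) subnet δ: |A| = 9, |A ∩ B| = 8; needs A ⊄ B (|A ∖ B| ≥ 1) — true.

2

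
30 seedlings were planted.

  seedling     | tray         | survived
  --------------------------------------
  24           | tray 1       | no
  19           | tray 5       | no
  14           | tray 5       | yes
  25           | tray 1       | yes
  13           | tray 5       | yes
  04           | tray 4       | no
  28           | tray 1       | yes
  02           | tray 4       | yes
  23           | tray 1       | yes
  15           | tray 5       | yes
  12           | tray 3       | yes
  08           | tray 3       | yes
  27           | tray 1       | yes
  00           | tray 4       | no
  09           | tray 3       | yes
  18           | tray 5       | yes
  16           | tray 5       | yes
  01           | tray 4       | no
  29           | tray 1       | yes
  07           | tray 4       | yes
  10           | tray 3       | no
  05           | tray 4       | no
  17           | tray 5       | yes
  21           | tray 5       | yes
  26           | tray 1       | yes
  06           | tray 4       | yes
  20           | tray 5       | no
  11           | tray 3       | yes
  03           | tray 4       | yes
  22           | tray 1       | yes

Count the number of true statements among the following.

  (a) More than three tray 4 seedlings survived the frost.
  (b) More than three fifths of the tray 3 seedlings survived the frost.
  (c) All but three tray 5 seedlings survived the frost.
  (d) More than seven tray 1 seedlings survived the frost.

(a) tray 4: |A| = 8, |A ∩ B| = 4; needs |A ∩ B| > 3 — true.
(b) tray 3: |A| = 5, |A ∩ B| = 4; needs |A ∩ B| / |A| > 3/5 — true.
(c) tray 5: |A| = 9, |A ∩ B| = 7; needs |A ∖ B| = 3 — false.
(d) tray 1: |A| = 8, |A ∩ B| = 7; needs |A ∩ B| > 7 — false.

2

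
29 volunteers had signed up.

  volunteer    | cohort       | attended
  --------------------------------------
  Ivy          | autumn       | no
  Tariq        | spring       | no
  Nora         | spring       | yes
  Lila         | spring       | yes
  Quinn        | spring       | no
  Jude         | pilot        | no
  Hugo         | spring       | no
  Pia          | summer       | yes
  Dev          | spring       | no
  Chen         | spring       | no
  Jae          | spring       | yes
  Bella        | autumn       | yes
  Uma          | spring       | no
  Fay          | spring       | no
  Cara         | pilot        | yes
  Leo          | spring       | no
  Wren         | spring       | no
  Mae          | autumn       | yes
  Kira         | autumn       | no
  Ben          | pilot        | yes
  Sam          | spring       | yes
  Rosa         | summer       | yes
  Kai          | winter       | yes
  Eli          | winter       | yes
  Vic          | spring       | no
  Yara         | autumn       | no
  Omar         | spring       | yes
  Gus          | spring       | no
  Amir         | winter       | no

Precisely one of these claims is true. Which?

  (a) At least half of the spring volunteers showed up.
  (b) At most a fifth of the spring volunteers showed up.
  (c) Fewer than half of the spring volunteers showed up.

|A| = 16, |A ∩ B| = 5, |A ∖ B| = 11.
(a) requires |A ∩ B| ≥ |A ∖ B|: false.
(b) requires |A ∩ B| / |A| ≤ 1/5: false.
(c) requires |A ∩ B| < |A ∖ B|: true.

(c)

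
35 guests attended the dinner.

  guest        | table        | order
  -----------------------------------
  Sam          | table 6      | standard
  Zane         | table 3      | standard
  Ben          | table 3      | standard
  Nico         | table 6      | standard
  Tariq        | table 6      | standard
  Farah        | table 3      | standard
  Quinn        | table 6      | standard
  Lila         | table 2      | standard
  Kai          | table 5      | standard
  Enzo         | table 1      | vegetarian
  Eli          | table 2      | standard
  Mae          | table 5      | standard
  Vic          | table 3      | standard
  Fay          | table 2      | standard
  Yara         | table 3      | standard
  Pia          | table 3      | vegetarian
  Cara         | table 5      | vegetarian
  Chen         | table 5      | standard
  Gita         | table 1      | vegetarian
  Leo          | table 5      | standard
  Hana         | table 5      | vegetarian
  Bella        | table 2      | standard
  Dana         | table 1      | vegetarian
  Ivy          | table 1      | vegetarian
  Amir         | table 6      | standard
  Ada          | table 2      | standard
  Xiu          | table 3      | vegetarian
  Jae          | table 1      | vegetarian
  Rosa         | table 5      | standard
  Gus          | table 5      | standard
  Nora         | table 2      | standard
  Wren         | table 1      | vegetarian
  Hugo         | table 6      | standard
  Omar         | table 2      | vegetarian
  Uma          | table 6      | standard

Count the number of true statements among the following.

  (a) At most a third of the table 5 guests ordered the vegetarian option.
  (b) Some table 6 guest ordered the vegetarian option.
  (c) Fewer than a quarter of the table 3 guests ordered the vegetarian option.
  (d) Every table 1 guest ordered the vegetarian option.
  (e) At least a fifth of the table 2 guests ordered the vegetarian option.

2

(a) table 5: |A| = 8, |A ∩ B| = 2; needs |A ∩ B| / |A| ≤ 1/3 — true.
(b) table 6: |A| = 7, |A ∩ B| = 0; needs A ∩ B ≠ ∅ (|A ∩ B| ≥ 1) — false.
(c) table 3: |A| = 7, |A ∩ B| = 2; needs |A ∩ B| / |A| < 1/4 — false.
(d) table 1: |A| = 6, |A ∩ B| = 6; needs A ⊆ B, i.e. every element of A is in B (|A ∖ B| = 0) — true.
(e) table 2: |A| = 7, |A ∩ B| = 1; needs |A ∩ B| / |A| ≥ 1/5 — false.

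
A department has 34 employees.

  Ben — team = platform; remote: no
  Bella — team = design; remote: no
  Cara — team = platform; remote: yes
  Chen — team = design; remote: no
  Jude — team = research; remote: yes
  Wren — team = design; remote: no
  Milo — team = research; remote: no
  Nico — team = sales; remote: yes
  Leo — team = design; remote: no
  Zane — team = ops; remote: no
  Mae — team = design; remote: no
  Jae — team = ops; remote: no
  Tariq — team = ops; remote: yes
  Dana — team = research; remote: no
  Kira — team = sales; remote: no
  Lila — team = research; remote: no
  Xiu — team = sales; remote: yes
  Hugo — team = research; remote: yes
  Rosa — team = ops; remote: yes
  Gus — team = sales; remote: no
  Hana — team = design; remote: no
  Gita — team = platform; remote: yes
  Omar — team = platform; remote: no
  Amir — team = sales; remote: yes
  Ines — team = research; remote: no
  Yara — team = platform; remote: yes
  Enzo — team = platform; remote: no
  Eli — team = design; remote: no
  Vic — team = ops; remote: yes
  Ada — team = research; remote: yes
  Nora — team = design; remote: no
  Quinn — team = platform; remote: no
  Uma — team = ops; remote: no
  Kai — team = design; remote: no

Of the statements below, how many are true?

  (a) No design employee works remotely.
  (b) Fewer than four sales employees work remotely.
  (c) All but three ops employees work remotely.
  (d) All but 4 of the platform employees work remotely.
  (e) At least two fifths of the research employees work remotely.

(a) design: |A| = 9, |A ∩ B| = 0; needs A ∩ B = ∅ (|A ∩ B| = 0) — true.
(b) sales: |A| = 5, |A ∩ B| = 3; needs |A ∩ B| < 4 — true.
(c) ops: |A| = 6, |A ∩ B| = 3; needs |A ∖ B| = 3 — true.
(d) platform: |A| = 7, |A ∩ B| = 3; needs |A ∖ B| = 4 — true.
(e) research: |A| = 7, |A ∩ B| = 3; needs |A ∩ B| / |A| ≥ 2/5 — true.

5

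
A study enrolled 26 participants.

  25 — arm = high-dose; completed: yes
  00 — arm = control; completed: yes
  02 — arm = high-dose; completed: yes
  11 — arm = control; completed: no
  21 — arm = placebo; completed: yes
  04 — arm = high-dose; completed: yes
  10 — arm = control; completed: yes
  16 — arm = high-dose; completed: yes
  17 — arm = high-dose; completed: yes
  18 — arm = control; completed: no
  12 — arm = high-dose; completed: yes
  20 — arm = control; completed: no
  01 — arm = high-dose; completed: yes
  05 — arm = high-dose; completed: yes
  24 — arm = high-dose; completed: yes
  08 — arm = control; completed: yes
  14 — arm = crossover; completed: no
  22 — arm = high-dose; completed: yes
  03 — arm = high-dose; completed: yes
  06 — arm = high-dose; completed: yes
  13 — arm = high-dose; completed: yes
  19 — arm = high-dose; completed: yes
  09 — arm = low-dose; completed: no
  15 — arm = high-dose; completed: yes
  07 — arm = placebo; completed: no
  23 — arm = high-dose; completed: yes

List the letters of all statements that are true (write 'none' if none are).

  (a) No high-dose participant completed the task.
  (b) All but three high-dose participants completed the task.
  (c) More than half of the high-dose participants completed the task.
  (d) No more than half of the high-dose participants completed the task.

(c)

|A| = 16, |A ∩ B| = 16, |A ∖ B| = 0.
(a) A ∩ B = ∅ (|A ∩ B| = 0): fails.
(b) |A ∖ B| = 3: fails.
(c) |A ∩ B| > |A ∖ B|: holds.
(d) |A ∩ B| ≤ |A ∖ B|: fails.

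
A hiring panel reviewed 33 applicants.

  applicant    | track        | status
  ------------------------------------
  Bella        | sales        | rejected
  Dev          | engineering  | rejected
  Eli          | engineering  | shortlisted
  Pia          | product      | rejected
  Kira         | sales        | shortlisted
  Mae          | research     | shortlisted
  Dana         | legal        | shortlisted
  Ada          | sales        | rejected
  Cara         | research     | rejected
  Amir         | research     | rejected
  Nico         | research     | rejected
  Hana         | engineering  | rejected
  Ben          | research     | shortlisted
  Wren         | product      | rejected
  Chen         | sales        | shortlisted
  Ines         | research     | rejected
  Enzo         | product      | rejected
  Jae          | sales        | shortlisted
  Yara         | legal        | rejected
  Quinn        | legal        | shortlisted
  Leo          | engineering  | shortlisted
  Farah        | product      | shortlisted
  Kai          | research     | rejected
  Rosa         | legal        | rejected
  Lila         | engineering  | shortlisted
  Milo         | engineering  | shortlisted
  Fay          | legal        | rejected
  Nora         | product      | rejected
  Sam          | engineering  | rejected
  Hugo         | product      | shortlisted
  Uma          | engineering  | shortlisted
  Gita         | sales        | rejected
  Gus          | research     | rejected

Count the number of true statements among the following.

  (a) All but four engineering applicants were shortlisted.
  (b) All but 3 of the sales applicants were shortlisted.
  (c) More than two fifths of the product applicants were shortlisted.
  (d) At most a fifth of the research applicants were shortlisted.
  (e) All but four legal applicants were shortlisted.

(a) engineering: |A| = 8, |A ∩ B| = 5; needs |A ∖ B| = 4 — false.
(b) sales: |A| = 6, |A ∩ B| = 3; needs |A ∖ B| = 3 — true.
(c) product: |A| = 6, |A ∩ B| = 2; needs |A ∩ B| / |A| > 2/5 — false.
(d) research: |A| = 8, |A ∩ B| = 2; needs |A ∩ B| / |A| ≤ 1/5 — false.
(e) legal: |A| = 5, |A ∩ B| = 2; needs |A ∖ B| = 4 — false.

1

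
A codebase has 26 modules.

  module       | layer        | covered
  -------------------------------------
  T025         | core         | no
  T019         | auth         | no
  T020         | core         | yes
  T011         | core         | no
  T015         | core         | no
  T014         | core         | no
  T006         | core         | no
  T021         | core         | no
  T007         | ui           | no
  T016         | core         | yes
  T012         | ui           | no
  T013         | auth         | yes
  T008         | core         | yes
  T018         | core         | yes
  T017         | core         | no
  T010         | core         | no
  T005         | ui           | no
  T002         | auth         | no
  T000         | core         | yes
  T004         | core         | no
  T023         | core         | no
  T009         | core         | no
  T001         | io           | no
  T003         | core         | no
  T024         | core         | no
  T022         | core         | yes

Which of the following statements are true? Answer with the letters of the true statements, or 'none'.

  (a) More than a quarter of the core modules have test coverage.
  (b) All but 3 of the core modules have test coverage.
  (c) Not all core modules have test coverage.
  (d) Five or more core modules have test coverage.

|A| = 19, |A ∩ B| = 6, |A ∖ B| = 13.
(a) |A ∩ B| / |A| > 1/4: holds.
(b) |A ∖ B| = 3: fails.
(c) A ⊄ B (|A ∖ B| ≥ 1): holds.
(d) |A ∩ B| ≥ 5: holds.

(a), (c), (d)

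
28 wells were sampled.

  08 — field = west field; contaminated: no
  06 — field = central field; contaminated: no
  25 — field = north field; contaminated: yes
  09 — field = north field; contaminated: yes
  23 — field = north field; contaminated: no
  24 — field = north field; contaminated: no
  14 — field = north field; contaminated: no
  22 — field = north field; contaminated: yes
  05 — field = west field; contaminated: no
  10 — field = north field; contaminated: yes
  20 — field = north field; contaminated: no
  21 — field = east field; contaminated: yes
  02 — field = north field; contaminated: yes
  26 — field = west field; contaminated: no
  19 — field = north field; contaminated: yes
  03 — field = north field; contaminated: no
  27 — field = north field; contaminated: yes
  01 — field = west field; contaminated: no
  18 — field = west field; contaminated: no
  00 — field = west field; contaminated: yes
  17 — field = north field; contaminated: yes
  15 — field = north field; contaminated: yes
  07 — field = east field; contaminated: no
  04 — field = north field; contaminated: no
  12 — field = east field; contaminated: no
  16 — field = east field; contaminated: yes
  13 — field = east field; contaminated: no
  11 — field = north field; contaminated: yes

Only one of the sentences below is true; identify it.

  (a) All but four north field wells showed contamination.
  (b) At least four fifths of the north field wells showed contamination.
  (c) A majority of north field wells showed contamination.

(c)

|A| = 16, |A ∩ B| = 10, |A ∖ B| = 6.
(a) requires |A ∖ B| = 4: false.
(b) requires |A ∩ B| / |A| ≥ 4/5: false.
(c) requires |A ∩ B| > |A ∖ B|: true.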